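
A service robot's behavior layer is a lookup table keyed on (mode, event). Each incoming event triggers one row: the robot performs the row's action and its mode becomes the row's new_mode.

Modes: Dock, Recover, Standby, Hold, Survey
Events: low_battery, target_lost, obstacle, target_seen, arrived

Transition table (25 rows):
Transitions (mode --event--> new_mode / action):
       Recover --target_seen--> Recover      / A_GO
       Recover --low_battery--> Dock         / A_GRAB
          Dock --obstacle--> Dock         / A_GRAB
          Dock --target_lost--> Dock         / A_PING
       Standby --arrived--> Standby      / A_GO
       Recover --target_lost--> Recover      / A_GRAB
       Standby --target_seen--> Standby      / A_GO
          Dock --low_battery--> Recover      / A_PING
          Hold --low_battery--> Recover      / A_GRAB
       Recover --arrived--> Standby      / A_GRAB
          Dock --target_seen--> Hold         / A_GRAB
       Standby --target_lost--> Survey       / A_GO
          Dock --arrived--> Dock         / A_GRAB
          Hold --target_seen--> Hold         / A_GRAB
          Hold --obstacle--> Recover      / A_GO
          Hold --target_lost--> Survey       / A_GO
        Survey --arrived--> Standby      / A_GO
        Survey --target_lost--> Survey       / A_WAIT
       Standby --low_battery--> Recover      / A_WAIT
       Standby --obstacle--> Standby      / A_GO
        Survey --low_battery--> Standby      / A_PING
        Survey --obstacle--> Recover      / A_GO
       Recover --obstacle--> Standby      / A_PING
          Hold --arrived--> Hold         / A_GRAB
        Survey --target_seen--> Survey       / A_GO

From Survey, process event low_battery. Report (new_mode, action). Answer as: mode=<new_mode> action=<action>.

current mode = Survey; filter table to that mode:
  (Survey, arrived) → (Standby, A_GO)
  (Survey, target_lost) → (Survey, A_WAIT)
  (Survey, low_battery) → (Standby, A_PING)  ← event matches
  (Survey, obstacle) → (Recover, A_GO)
  (Survey, target_seen) → (Survey, A_GO)
event = low_battery selects (Standby, A_PING)

mode=Standby action=A_PING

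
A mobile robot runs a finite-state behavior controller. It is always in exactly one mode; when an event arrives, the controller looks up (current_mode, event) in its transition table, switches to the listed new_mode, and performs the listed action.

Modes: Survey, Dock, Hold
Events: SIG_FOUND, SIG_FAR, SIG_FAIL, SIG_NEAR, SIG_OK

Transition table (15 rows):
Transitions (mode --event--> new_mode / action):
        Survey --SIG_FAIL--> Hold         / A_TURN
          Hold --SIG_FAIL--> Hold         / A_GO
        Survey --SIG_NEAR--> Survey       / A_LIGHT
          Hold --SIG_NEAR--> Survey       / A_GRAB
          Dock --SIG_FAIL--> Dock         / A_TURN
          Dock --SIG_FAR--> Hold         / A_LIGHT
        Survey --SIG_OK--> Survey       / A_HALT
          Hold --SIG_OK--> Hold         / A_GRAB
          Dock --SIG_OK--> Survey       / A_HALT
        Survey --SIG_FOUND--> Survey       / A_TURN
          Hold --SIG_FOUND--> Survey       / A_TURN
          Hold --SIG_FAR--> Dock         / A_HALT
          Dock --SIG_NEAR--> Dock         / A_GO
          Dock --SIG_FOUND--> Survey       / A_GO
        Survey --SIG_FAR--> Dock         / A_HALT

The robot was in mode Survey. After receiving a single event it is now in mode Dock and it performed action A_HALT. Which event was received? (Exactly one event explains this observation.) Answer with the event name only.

try SIG_FOUND: (Survey, SIG_FOUND) → (Survey, A_TURN)
try SIG_FAR: (Survey, SIG_FAR) → (Dock, A_HALT)  ← matches
try SIG_FAIL: (Survey, SIG_FAIL) → (Hold, A_TURN)
try SIG_NEAR: (Survey, SIG_NEAR) → (Survey, A_LIGHT)
try SIG_OK: (Survey, SIG_OK) → (Survey, A_HALT)

SIG_FAR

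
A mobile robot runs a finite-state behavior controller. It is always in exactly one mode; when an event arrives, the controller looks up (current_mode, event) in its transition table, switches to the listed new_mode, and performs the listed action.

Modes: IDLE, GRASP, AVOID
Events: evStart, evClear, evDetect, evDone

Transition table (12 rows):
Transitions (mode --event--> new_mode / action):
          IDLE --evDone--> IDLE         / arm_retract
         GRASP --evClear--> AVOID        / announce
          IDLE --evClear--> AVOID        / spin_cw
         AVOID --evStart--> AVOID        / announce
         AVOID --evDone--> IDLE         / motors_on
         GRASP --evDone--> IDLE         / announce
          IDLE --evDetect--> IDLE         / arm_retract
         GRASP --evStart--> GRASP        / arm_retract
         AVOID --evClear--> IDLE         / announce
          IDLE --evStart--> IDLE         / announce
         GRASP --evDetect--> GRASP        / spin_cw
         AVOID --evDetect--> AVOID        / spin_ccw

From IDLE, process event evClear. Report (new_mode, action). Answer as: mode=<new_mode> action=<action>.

mode=AVOID action=spin_cw

current mode = IDLE; filter table to that mode:
  (IDLE, evDone) → (IDLE, arm_retract)
  (IDLE, evClear) → (AVOID, spin_cw)  ← event matches
  (IDLE, evDetect) → (IDLE, arm_retract)
  (IDLE, evStart) → (IDLE, announce)
event = evClear selects (AVOID, spin_cw)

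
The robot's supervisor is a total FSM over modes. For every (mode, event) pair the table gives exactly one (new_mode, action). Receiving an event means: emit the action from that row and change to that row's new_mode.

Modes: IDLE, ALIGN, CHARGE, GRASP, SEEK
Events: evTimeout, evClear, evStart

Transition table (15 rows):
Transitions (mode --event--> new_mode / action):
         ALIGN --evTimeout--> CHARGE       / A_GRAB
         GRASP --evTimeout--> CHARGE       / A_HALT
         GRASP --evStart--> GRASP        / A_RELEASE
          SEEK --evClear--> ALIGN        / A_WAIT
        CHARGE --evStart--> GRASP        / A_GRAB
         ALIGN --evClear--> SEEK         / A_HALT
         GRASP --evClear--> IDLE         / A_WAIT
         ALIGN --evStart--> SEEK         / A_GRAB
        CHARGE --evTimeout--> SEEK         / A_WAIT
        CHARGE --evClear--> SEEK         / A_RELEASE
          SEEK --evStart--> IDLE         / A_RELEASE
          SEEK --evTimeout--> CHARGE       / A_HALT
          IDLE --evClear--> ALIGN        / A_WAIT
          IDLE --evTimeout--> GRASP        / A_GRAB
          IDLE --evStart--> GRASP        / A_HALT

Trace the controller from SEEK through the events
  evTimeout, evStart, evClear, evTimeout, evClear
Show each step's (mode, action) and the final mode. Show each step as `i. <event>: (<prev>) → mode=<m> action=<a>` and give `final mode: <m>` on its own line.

1. evTimeout: (SEEK) → mode=CHARGE action=A_HALT
2. evStart: (CHARGE) → mode=GRASP action=A_GRAB
3. evClear: (GRASP) → mode=IDLE action=A_WAIT
4. evTimeout: (IDLE) → mode=GRASP action=A_GRAB
5. evClear: (GRASP) → mode=IDLE action=A_WAIT

final mode: IDLE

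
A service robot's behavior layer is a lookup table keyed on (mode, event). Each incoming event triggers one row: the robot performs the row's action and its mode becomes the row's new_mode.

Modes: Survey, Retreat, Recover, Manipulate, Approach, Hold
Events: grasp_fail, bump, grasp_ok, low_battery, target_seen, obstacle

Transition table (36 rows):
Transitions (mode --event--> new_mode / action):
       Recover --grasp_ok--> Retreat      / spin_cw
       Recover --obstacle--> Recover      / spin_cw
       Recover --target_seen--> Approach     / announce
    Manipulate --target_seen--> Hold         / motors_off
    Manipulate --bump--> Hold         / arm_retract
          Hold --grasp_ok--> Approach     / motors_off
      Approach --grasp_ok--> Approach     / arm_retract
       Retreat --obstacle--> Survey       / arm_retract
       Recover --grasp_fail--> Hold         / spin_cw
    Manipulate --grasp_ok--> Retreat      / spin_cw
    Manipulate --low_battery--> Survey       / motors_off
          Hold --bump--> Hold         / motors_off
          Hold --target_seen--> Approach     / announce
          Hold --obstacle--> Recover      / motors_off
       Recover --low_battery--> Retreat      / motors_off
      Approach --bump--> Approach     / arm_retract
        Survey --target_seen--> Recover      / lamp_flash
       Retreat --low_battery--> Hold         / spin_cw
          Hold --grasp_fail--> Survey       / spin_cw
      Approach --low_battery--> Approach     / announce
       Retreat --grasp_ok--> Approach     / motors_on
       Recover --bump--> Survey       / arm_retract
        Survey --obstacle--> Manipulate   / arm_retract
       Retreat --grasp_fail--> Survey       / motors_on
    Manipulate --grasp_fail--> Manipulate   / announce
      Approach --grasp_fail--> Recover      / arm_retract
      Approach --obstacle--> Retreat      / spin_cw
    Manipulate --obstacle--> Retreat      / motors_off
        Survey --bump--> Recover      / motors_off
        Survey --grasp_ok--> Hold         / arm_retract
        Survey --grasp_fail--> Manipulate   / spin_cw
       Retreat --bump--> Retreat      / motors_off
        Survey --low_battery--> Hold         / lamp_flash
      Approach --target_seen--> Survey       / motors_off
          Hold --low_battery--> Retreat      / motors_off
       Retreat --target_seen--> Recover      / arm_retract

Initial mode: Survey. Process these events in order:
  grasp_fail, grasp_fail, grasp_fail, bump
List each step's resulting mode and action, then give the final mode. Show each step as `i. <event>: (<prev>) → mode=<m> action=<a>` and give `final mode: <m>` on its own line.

1. grasp_fail: (Survey) → mode=Manipulate action=spin_cw
2. grasp_fail: (Manipulate) → mode=Manipulate action=announce
3. grasp_fail: (Manipulate) → mode=Manipulate action=announce
4. bump: (Manipulate) → mode=Hold action=arm_retract

final mode: Hold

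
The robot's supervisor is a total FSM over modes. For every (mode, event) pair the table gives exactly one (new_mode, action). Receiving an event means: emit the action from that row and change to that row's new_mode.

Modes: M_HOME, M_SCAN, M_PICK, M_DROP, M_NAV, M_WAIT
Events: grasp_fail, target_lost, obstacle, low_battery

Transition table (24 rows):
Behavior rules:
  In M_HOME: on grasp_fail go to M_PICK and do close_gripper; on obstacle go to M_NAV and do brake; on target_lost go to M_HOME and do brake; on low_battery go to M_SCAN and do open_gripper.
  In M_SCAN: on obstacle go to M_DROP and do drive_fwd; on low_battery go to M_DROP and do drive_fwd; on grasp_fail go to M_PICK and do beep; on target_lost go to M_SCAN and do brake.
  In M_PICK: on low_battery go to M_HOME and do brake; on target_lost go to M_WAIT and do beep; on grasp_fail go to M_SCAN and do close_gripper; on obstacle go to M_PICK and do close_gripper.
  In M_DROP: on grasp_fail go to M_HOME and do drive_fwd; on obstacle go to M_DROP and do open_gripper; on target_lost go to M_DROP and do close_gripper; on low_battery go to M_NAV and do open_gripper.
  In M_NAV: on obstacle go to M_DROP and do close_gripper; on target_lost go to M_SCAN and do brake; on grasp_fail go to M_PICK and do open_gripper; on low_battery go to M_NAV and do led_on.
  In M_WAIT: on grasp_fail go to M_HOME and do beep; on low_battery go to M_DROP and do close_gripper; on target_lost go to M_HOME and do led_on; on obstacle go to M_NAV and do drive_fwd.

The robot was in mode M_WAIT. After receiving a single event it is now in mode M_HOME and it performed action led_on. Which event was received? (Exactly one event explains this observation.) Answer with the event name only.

target_lost

try grasp_fail: (M_WAIT, grasp_fail) → (M_HOME, beep)
try target_lost: (M_WAIT, target_lost) → (M_HOME, led_on)  ← matches
try obstacle: (M_WAIT, obstacle) → (M_NAV, drive_fwd)
try low_battery: (M_WAIT, low_battery) → (M_DROP, close_gripper)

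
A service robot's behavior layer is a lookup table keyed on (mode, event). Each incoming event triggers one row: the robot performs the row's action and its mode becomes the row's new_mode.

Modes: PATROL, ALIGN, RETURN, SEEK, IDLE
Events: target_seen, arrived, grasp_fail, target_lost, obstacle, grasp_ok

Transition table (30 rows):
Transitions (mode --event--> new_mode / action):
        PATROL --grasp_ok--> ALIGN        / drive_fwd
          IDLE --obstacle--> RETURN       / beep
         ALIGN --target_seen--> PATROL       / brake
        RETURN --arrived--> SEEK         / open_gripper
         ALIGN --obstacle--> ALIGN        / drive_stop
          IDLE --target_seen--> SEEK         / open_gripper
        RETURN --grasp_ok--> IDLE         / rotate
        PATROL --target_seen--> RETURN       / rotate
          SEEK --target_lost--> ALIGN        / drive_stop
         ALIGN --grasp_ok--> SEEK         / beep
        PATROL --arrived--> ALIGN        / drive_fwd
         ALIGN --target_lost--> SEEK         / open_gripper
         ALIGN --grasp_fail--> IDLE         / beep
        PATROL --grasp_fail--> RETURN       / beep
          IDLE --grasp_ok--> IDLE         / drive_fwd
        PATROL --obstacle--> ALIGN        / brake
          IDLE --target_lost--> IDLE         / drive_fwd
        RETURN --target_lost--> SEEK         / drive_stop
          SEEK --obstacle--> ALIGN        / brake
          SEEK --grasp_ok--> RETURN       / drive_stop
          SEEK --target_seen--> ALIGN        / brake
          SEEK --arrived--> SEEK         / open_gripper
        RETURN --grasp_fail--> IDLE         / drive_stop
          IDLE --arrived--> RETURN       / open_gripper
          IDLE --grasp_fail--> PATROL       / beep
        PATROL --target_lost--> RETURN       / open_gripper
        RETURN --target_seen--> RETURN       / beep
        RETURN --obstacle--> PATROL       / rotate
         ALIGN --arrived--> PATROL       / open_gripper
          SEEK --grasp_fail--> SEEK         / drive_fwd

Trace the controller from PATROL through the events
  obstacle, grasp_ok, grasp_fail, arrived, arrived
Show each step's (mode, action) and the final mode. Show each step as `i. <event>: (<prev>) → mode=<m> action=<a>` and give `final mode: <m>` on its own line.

1. obstacle: (PATROL) → mode=ALIGN action=brake
2. grasp_ok: (ALIGN) → mode=SEEK action=beep
3. grasp_fail: (SEEK) → mode=SEEK action=drive_fwd
4. arrived: (SEEK) → mode=SEEK action=open_gripper
5. arrived: (SEEK) → mode=SEEK action=open_gripper

final mode: SEEK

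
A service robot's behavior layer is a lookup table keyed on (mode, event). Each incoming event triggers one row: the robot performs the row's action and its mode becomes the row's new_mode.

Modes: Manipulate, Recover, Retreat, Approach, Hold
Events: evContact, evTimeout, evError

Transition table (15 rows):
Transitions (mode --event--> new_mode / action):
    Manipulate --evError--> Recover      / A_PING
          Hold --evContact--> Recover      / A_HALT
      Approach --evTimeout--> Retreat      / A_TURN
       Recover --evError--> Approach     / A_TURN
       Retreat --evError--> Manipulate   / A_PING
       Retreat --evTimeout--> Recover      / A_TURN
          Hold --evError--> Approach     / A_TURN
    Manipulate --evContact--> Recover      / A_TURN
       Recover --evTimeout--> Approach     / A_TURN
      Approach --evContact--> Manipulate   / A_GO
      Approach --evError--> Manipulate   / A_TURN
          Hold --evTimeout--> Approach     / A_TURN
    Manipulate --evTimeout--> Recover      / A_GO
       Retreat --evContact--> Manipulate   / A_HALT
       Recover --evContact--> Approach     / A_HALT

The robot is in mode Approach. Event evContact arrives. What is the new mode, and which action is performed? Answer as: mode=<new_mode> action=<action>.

current mode = Approach; filter table to that mode:
  (Approach, evTimeout) → (Retreat, A_TURN)
  (Approach, evContact) → (Manipulate, A_GO)  ← event matches
  (Approach, evError) → (Manipulate, A_TURN)
event = evContact selects (Manipulate, A_GO)

mode=Manipulate action=A_GO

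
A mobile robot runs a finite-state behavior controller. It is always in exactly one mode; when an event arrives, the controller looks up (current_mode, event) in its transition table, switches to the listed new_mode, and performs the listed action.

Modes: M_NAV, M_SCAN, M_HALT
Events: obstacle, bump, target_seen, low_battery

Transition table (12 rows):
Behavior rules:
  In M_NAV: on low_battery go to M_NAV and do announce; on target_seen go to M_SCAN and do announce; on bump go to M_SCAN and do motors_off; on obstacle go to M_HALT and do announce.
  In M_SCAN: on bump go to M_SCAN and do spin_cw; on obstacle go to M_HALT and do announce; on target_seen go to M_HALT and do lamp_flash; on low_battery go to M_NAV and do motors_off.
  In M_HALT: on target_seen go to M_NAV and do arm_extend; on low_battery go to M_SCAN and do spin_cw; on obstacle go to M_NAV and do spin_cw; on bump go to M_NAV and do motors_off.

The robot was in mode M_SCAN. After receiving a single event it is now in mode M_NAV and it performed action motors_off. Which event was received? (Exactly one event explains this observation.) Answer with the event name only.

low_battery

try obstacle: (M_SCAN, obstacle) → (M_HALT, announce)
try bump: (M_SCAN, bump) → (M_SCAN, spin_cw)
try target_seen: (M_SCAN, target_seen) → (M_HALT, lamp_flash)
try low_battery: (M_SCAN, low_battery) → (M_NAV, motors_off)  ← matches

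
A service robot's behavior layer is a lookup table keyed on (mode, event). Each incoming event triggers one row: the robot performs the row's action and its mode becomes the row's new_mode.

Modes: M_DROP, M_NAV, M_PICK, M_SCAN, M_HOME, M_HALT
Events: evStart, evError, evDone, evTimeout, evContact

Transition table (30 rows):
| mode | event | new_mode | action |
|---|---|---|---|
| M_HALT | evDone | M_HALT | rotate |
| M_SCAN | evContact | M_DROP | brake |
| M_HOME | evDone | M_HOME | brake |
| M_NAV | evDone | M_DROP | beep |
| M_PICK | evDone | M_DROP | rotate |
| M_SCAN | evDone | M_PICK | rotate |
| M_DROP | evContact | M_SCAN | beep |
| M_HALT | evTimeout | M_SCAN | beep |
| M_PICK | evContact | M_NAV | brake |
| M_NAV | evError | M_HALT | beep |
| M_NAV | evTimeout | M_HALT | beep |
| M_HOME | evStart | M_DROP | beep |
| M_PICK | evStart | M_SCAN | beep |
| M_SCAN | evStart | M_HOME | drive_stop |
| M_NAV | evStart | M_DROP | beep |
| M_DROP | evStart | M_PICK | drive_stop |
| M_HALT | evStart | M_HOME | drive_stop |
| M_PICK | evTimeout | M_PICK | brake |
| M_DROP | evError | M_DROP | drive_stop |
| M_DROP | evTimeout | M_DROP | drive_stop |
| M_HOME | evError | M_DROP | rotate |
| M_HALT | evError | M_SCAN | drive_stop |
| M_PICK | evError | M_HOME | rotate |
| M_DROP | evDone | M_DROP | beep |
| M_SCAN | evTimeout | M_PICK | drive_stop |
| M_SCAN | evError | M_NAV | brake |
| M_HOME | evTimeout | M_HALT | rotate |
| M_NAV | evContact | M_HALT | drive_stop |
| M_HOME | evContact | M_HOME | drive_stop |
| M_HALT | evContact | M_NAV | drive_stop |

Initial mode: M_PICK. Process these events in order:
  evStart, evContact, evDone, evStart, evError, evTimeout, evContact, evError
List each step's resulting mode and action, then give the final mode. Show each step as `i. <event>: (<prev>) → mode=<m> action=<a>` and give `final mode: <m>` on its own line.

1. evStart: (M_PICK) → mode=M_SCAN action=beep
2. evContact: (M_SCAN) → mode=M_DROP action=brake
3. evDone: (M_DROP) → mode=M_DROP action=beep
4. evStart: (M_DROP) → mode=M_PICK action=drive_stop
5. evError: (M_PICK) → mode=M_HOME action=rotate
6. evTimeout: (M_HOME) → mode=M_HALT action=rotate
7. evContact: (M_HALT) → mode=M_NAV action=drive_stop
8. evError: (M_NAV) → mode=M_HALT action=beep

final mode: M_HALT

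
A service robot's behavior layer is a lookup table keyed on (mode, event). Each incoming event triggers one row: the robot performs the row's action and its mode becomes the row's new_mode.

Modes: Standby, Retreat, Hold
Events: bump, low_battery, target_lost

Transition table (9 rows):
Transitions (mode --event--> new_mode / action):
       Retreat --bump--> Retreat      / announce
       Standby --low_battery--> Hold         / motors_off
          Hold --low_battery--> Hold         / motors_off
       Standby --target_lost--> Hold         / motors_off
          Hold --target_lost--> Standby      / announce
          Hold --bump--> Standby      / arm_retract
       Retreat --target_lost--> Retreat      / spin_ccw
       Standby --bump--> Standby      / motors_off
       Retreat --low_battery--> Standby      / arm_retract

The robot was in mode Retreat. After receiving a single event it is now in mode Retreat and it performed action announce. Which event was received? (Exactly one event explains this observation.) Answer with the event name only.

try bump: (Retreat, bump) → (Retreat, announce)  ← matches
try low_battery: (Retreat, low_battery) → (Standby, arm_retract)
try target_lost: (Retreat, target_lost) → (Retreat, spin_ccw)

bump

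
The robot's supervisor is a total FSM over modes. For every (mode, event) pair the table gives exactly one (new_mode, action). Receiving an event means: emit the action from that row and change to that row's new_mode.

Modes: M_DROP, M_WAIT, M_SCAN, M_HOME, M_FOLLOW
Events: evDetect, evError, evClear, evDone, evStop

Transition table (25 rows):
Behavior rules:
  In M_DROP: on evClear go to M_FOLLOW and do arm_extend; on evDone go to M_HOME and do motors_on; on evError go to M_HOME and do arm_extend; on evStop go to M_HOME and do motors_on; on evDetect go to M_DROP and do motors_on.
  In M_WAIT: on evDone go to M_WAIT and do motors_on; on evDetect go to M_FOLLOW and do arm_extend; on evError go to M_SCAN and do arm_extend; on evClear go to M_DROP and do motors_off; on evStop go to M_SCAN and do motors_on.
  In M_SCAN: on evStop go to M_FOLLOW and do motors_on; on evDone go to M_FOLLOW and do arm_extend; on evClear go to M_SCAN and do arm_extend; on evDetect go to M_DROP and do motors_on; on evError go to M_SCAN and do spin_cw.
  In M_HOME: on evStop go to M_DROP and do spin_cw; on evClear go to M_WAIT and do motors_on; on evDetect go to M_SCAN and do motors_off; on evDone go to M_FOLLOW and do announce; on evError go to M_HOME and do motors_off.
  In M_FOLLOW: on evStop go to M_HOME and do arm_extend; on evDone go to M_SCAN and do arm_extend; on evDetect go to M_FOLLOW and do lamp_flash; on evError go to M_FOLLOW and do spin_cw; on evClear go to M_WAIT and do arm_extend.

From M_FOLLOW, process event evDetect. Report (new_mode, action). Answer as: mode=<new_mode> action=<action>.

mode=M_FOLLOW action=lamp_flash

current mode = M_FOLLOW; filter table to that mode:
  (M_FOLLOW, evStop) → (M_HOME, arm_extend)
  (M_FOLLOW, evDone) → (M_SCAN, arm_extend)
  (M_FOLLOW, evDetect) → (M_FOLLOW, lamp_flash)  ← event matches
  (M_FOLLOW, evError) → (M_FOLLOW, spin_cw)
  (M_FOLLOW, evClear) → (M_WAIT, arm_extend)
event = evDetect selects (M_FOLLOW, lamp_flash)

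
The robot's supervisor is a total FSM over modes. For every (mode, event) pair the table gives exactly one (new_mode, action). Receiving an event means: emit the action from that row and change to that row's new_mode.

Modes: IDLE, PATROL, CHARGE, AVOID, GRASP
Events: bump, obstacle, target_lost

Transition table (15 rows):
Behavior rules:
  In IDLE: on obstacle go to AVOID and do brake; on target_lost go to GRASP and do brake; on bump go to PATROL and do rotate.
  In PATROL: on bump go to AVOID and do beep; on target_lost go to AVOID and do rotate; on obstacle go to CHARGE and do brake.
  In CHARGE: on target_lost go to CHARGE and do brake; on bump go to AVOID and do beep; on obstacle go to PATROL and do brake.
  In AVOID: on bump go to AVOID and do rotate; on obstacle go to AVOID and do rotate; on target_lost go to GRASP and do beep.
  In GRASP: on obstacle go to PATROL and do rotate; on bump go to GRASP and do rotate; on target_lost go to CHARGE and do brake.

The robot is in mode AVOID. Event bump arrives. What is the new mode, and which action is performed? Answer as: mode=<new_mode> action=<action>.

mode=AVOID action=rotate

current mode = AVOID; filter table to that mode:
  (AVOID, bump) → (AVOID, rotate)  ← event matches
  (AVOID, obstacle) → (AVOID, rotate)
  (AVOID, target_lost) → (GRASP, beep)
event = bump selects (AVOID, rotate)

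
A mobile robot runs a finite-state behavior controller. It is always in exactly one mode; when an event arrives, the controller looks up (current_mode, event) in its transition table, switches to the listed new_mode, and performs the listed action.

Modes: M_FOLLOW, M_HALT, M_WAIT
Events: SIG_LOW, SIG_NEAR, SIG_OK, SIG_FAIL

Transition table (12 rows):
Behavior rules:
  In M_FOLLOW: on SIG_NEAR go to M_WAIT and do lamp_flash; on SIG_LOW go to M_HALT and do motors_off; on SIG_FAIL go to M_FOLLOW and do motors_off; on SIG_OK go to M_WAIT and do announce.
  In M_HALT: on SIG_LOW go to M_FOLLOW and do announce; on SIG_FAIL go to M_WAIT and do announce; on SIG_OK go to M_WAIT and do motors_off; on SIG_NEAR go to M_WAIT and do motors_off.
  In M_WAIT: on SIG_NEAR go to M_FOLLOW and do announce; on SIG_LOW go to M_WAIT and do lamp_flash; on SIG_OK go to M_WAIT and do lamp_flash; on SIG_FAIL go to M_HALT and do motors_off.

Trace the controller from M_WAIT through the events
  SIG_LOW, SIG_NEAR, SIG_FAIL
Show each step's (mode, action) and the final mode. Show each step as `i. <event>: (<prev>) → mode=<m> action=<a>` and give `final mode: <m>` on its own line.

final mode: M_FOLLOW

1. SIG_LOW: (M_WAIT) → mode=M_WAIT action=lamp_flash
2. SIG_NEAR: (M_WAIT) → mode=M_FOLLOW action=announce
3. SIG_FAIL: (M_FOLLOW) → mode=M_FOLLOW action=motors_off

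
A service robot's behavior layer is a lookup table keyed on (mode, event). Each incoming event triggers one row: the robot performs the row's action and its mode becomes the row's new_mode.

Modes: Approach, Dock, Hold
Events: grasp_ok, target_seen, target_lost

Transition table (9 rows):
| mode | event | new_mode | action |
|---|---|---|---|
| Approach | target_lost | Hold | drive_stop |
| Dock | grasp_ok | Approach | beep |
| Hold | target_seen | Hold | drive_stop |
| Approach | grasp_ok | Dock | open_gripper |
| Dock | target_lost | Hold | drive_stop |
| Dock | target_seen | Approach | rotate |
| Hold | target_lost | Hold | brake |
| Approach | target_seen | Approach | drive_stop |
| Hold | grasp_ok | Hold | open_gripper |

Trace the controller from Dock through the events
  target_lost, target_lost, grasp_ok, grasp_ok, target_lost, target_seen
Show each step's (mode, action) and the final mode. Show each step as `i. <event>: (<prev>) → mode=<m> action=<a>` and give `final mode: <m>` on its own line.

final mode: Hold

1. target_lost: (Dock) → mode=Hold action=drive_stop
2. target_lost: (Hold) → mode=Hold action=brake
3. grasp_ok: (Hold) → mode=Hold action=open_gripper
4. grasp_ok: (Hold) → mode=Hold action=open_gripper
5. target_lost: (Hold) → mode=Hold action=brake
6. target_seen: (Hold) → mode=Hold action=drive_stop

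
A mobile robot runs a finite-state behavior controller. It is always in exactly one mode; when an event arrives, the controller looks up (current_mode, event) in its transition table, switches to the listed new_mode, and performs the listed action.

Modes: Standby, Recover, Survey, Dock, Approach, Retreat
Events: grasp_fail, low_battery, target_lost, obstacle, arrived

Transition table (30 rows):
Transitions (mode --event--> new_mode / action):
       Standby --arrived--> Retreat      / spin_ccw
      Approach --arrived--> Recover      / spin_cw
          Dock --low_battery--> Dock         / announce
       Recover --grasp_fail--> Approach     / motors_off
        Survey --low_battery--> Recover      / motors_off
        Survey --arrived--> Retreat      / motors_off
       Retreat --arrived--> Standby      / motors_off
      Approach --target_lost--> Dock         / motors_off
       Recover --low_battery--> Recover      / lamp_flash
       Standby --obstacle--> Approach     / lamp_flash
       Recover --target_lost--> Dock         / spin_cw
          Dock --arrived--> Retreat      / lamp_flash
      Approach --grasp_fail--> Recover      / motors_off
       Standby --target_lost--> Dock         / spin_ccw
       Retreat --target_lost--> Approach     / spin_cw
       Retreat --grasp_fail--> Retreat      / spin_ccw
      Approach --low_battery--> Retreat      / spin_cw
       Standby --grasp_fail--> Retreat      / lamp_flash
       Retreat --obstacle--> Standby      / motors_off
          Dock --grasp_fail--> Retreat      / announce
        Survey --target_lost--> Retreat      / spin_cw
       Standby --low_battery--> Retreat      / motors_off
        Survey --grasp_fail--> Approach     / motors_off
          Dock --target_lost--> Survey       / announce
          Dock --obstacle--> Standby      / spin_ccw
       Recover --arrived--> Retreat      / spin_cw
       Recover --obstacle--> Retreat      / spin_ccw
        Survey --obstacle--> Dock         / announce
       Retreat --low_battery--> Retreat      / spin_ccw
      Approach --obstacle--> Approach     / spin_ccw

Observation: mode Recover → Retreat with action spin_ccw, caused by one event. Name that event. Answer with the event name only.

try grasp_fail: (Recover, grasp_fail) → (Approach, motors_off)
try low_battery: (Recover, low_battery) → (Recover, lamp_flash)
try target_lost: (Recover, target_lost) → (Dock, spin_cw)
try obstacle: (Recover, obstacle) → (Retreat, spin_ccw)  ← matches
try arrived: (Recover, arrived) → (Retreat, spin_cw)

obstacle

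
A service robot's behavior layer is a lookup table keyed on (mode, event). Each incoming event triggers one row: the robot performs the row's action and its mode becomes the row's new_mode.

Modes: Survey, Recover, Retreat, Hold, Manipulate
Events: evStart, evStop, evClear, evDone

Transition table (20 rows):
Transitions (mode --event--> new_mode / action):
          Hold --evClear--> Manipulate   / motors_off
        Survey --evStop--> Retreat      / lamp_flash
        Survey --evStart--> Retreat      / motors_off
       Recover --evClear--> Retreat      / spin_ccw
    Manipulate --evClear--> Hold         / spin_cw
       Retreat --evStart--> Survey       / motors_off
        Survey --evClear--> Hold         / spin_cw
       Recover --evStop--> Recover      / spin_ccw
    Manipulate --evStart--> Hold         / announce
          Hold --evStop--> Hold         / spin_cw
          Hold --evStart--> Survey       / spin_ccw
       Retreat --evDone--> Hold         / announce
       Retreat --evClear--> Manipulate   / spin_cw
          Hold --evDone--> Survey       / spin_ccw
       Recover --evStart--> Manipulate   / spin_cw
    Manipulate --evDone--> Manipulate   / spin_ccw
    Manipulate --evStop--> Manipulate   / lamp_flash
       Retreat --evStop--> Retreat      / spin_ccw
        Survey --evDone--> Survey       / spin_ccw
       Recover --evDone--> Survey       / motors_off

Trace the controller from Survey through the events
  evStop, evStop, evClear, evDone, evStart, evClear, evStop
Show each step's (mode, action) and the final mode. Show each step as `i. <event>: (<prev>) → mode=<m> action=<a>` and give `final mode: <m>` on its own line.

final mode: Manipulate

1. evStop: (Survey) → mode=Retreat action=lamp_flash
2. evStop: (Retreat) → mode=Retreat action=spin_ccw
3. evClear: (Retreat) → mode=Manipulate action=spin_cw
4. evDone: (Manipulate) → mode=Manipulate action=spin_ccw
5. evStart: (Manipulate) → mode=Hold action=announce
6. evClear: (Hold) → mode=Manipulate action=motors_off
7. evStop: (Manipulate) → mode=Manipulate action=lamp_flash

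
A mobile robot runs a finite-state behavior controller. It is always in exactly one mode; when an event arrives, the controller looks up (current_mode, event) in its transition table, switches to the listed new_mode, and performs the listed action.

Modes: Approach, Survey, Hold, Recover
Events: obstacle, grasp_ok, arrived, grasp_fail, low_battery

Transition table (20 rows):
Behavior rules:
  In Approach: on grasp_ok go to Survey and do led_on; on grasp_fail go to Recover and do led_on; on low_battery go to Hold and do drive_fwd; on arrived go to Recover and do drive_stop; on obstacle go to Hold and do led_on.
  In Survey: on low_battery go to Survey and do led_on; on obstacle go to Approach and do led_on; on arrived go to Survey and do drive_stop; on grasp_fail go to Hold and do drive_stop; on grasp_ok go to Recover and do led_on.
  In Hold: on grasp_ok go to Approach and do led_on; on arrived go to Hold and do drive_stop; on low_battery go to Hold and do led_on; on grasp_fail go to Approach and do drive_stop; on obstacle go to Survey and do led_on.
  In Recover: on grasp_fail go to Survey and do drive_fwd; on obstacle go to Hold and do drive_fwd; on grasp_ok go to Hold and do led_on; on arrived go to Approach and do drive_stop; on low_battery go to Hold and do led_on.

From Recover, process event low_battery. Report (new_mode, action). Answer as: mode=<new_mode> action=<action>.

current mode = Recover; filter table to that mode:
  (Recover, grasp_fail) → (Survey, drive_fwd)
  (Recover, obstacle) → (Hold, drive_fwd)
  (Recover, grasp_ok) → (Hold, led_on)
  (Recover, arrived) → (Approach, drive_stop)
  (Recover, low_battery) → (Hold, led_on)  ← event matches
event = low_battery selects (Hold, led_on)

mode=Hold action=led_on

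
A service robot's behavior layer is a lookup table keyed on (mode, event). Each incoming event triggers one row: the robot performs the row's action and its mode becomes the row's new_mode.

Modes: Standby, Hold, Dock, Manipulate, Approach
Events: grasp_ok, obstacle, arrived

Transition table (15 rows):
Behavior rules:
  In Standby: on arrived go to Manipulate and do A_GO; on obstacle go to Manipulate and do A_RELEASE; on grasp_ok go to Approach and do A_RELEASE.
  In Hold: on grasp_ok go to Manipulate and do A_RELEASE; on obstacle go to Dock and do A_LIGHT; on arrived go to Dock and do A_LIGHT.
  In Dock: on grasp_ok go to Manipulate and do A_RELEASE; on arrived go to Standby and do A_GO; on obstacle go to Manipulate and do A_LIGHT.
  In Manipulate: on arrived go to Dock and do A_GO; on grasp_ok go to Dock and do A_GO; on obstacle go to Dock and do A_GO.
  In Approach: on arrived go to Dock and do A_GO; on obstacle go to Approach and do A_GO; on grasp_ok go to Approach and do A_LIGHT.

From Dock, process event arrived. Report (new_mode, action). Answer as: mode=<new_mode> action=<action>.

current mode = Dock; filter table to that mode:
  (Dock, grasp_ok) → (Manipulate, A_RELEASE)
  (Dock, arrived) → (Standby, A_GO)  ← event matches
  (Dock, obstacle) → (Manipulate, A_LIGHT)
event = arrived selects (Standby, A_GO)

mode=Standby action=A_GO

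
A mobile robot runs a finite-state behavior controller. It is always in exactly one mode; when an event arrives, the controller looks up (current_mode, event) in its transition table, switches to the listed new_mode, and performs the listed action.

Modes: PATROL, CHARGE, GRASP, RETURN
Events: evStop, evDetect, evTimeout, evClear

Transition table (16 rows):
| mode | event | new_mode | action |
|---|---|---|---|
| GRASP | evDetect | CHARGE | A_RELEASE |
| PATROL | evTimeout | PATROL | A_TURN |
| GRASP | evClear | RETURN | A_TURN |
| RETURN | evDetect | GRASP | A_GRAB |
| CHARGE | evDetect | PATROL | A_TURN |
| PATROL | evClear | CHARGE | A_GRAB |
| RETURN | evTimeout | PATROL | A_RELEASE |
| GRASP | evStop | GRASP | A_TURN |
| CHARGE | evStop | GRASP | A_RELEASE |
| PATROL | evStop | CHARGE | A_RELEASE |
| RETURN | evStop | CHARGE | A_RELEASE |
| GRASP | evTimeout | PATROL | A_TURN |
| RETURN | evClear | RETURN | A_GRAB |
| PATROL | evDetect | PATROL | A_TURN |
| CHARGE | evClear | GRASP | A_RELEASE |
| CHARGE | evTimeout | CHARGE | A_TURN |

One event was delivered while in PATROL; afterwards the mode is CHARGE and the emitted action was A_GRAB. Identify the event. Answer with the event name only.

evClear

try evStop: (PATROL, evStop) → (CHARGE, A_RELEASE)
try evDetect: (PATROL, evDetect) → (PATROL, A_TURN)
try evTimeout: (PATROL, evTimeout) → (PATROL, A_TURN)
try evClear: (PATROL, evClear) → (CHARGE, A_GRAB)  ← matches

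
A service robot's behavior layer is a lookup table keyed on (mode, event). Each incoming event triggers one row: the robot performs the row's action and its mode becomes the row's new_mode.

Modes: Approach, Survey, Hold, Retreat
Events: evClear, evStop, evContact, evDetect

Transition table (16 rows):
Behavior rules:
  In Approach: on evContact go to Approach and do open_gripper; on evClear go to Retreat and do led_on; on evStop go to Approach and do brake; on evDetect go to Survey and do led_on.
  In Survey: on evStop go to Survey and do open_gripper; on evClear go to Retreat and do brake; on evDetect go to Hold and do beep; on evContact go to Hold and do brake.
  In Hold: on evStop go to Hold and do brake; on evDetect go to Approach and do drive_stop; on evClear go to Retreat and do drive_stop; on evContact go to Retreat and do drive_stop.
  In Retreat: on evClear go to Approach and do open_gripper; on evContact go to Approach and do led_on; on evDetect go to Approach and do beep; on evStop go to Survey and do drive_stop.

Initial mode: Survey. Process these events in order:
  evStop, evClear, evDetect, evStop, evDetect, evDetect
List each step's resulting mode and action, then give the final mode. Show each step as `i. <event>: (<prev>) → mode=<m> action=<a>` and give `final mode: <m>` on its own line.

1. evStop: (Survey) → mode=Survey action=open_gripper
2. evClear: (Survey) → mode=Retreat action=brake
3. evDetect: (Retreat) → mode=Approach action=beep
4. evStop: (Approach) → mode=Approach action=brake
5. evDetect: (Approach) → mode=Survey action=led_on
6. evDetect: (Survey) → mode=Hold action=beep

final mode: Hold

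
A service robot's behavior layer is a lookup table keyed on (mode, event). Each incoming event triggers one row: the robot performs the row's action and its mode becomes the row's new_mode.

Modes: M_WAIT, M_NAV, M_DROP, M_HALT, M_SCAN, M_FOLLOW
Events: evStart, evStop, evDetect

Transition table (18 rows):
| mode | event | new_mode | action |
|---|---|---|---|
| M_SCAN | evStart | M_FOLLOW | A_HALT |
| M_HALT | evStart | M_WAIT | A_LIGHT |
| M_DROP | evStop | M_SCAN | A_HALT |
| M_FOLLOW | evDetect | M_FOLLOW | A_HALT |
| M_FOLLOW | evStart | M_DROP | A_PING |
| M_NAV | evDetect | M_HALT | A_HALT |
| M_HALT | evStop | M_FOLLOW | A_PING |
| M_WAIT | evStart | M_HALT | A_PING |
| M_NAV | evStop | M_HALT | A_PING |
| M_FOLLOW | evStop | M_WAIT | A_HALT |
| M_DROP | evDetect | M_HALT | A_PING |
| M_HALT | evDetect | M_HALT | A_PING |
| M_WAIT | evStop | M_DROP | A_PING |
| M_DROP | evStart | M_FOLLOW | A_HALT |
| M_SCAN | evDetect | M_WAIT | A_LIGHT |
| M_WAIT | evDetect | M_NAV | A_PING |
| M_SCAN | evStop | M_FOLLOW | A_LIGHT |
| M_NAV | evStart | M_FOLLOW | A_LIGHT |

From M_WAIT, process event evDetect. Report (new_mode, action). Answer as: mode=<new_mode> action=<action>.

current mode = M_WAIT; filter table to that mode:
  (M_WAIT, evStart) → (M_HALT, A_PING)
  (M_WAIT, evStop) → (M_DROP, A_PING)
  (M_WAIT, evDetect) → (M_NAV, A_PING)  ← event matches
event = evDetect selects (M_NAV, A_PING)

mode=M_NAV action=A_PING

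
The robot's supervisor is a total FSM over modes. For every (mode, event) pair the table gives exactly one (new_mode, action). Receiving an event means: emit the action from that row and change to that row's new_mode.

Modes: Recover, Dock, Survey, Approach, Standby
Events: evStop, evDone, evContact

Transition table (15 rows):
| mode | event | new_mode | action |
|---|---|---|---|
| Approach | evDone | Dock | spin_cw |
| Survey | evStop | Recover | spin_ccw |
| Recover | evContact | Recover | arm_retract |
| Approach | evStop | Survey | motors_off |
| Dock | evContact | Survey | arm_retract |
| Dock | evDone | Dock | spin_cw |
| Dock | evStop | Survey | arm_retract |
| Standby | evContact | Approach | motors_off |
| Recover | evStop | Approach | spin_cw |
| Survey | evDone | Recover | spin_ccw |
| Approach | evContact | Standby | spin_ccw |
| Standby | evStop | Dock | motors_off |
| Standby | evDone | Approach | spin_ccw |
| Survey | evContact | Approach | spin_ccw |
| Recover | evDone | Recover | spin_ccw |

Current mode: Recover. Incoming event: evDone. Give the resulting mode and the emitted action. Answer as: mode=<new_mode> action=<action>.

mode=Recover action=spin_ccw

current mode = Recover; filter table to that mode:
  (Recover, evContact) → (Recover, arm_retract)
  (Recover, evStop) → (Approach, spin_cw)
  (Recover, evDone) → (Recover, spin_ccw)  ← event matches
event = evDone selects (Recover, spin_ccw)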